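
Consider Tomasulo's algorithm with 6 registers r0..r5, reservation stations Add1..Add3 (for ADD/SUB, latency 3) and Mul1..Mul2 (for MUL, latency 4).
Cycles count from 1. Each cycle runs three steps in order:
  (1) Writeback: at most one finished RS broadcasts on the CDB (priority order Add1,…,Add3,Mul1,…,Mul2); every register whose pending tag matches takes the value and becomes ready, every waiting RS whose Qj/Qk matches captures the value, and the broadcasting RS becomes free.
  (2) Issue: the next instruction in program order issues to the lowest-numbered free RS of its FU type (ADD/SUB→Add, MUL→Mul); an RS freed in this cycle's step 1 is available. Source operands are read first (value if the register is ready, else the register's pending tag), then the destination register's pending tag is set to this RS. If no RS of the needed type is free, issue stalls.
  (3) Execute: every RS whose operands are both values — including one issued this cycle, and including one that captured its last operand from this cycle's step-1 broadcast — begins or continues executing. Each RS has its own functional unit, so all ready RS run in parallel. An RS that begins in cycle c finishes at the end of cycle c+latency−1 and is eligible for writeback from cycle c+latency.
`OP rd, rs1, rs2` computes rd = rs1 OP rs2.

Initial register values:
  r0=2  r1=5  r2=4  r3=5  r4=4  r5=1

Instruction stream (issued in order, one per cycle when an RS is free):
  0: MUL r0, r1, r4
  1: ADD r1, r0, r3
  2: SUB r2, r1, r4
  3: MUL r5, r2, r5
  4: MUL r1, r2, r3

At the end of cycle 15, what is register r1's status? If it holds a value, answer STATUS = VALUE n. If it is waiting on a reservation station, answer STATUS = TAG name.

cycle 1: issue MUL r0<-Mul1 // r0:Mul1,r1:5,r2:4,r3:5,r4:4,r5:1
cycle 2: issue ADD r1<-Add1 // r0:Mul1,r1:Add1,r2:4,r3:5,r4:4,r5:1
cycle 3: issue SUB r2<-Add2 // r0:Mul1,r1:Add1,r2:Add2,r3:5,r4:4,r5:1
cycle 4: issue MUL r5<-Mul2 // r0:Mul1,r1:Add1,r2:Add2,r3:5,r4:4,r5:Mul2
cycle 5: CDB Mul1=20; issue MUL r1<-Mul1 // r0:20,r1:Mul1,r2:Add2,r3:5,r4:4,r5:Mul2
cycle 6: - // r0:20,r1:Mul1,r2:Add2,r3:5,r4:4,r5:Mul2
cycle 7: - // r0:20,r1:Mul1,r2:Add2,r3:5,r4:4,r5:Mul2
cycle 8: CDB Add1=25 // r0:20,r1:Mul1,r2:Add2,r3:5,r4:4,r5:Mul2
cycle 9: - // r0:20,r1:Mul1,r2:Add2,r3:5,r4:4,r5:Mul2
cycle 10: - // r0:20,r1:Mul1,r2:Add2,r3:5,r4:4,r5:Mul2
cycle 11: CDB Add2=21 // r0:20,r1:Mul1,r2:21,r3:5,r4:4,r5:Mul2
cycle 12: - // r0:20,r1:Mul1,r2:21,r3:5,r4:4,r5:Mul2
cycle 13: - // r0:20,r1:Mul1,r2:21,r3:5,r4:4,r5:Mul2
cycle 14: - // r0:20,r1:Mul1,r2:21,r3:5,r4:4,r5:Mul2
cycle 15: CDB Mul1=105 // r0:20,r1:105,r2:21,r3:5,r4:4,r5:Mul2

STATUS = VALUE 105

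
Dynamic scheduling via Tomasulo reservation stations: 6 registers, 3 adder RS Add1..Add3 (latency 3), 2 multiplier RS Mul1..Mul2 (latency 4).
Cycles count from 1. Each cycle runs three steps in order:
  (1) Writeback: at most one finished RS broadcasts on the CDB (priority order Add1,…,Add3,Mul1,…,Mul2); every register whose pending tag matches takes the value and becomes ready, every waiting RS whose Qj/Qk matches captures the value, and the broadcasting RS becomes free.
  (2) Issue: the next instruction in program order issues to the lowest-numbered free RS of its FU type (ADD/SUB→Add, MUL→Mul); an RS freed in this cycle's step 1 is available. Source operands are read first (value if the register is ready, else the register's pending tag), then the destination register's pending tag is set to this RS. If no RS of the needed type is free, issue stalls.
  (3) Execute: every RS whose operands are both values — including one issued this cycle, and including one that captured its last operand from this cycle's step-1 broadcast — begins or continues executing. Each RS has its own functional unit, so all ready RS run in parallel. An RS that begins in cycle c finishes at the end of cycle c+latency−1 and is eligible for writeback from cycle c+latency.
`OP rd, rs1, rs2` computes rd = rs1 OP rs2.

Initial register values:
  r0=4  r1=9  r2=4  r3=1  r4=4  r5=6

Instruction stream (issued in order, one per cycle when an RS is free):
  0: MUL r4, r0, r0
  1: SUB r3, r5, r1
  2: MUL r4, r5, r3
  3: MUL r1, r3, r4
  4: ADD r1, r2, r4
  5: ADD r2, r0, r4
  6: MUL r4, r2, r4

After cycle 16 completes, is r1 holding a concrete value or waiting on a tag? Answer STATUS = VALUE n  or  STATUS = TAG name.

c1: issue MUL r4<-Mul1 | r0:4,r1:9,r2:4,r3:1,r4:Mul1,r5:6
c2: issue SUB r3<-Add1 | r0:4,r1:9,r2:4,r3:Add1,r4:Mul1,r5:6
c3: issue MUL r4<-Mul2 | r0:4,r1:9,r2:4,r3:Add1,r4:Mul2,r5:6
c4: stall | r0:4,r1:9,r2:4,r3:Add1,r4:Mul2,r5:6
c5: CDB Add1=-3; stall | r0:4,r1:9,r2:4,r3:-3,r4:Mul2,r5:6
c6: CDB Mul1=16; issue MUL r1<-Mul1 | r0:4,r1:Mul1,r2:4,r3:-3,r4:Mul2,r5:6
c7: issue ADD r1<-Add1 | r0:4,r1:Add1,r2:4,r3:-3,r4:Mul2,r5:6
c8: issue ADD r2<-Add2 | r0:4,r1:Add1,r2:Add2,r3:-3,r4:Mul2,r5:6
c9: CDB Mul2=-18; issue MUL r4<-Mul2 | r0:4,r1:Add1,r2:Add2,r3:-3,r4:Mul2,r5:6
c10: - | r0:4,r1:Add1,r2:Add2,r3:-3,r4:Mul2,r5:6
c11: - | r0:4,r1:Add1,r2:Add2,r3:-3,r4:Mul2,r5:6
c12: CDB Add1=-14 | r0:4,r1:-14,r2:Add2,r3:-3,r4:Mul2,r5:6
c13: CDB Add2=-14 | r0:4,r1:-14,r2:-14,r3:-3,r4:Mul2,r5:6
c14: CDB Mul1=54 | r0:4,r1:-14,r2:-14,r3:-3,r4:Mul2,r5:6
c15: - | r0:4,r1:-14,r2:-14,r3:-3,r4:Mul2,r5:6
c16: - | r0:4,r1:-14,r2:-14,r3:-3,r4:Mul2,r5:6

STATUS = VALUE -14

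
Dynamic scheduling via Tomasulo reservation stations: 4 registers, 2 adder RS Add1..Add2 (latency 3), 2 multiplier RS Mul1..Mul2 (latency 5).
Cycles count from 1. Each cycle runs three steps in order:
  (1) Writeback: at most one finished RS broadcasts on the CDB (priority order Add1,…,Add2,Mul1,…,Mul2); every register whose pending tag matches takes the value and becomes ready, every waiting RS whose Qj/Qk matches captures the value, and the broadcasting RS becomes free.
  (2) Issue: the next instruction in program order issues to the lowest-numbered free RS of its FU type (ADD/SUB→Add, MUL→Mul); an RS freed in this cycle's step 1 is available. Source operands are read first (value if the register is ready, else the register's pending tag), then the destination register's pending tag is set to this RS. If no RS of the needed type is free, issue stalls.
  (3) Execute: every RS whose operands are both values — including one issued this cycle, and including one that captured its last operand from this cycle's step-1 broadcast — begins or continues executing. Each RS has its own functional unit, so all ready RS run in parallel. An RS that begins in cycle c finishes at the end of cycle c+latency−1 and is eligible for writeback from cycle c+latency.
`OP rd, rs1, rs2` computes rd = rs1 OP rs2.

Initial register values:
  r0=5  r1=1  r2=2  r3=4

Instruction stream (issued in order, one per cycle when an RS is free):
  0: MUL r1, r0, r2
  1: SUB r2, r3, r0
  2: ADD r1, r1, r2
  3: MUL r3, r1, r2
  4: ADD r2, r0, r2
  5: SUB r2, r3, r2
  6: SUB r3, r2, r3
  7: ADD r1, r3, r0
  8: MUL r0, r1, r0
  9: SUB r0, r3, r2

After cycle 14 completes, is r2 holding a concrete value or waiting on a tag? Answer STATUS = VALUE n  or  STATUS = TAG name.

STATUS = TAG Add1

c1: issue MUL r1<-Mul1 | r0:5,r1:Mul1,r2:2,r3:4
c2: issue SUB r2<-Add1 | r0:5,r1:Mul1,r2:Add1,r3:4
c3: issue ADD r1<-Add2 | r0:5,r1:Add2,r2:Add1,r3:4
c4: issue MUL r3<-Mul2 | r0:5,r1:Add2,r2:Add1,r3:Mul2
c5: CDB Add1=-1; issue ADD r2<-Add1 | r0:5,r1:Add2,r2:Add1,r3:Mul2
c6: CDB Mul1=10; stall | r0:5,r1:Add2,r2:Add1,r3:Mul2
c7: stall | r0:5,r1:Add2,r2:Add1,r3:Mul2
c8: CDB Add1=4; issue SUB r2<-Add1 | r0:5,r1:Add2,r2:Add1,r3:Mul2
c9: CDB Add2=9; issue SUB r3<-Add2 | r0:5,r1:9,r2:Add1,r3:Add2
c10: stall | r0:5,r1:9,r2:Add1,r3:Add2
c11: stall | r0:5,r1:9,r2:Add1,r3:Add2
c12: stall | r0:5,r1:9,r2:Add1,r3:Add2
c13: stall | r0:5,r1:9,r2:Add1,r3:Add2
c14: CDB Mul2=-9; stall | r0:5,r1:9,r2:Add1,r3:Add2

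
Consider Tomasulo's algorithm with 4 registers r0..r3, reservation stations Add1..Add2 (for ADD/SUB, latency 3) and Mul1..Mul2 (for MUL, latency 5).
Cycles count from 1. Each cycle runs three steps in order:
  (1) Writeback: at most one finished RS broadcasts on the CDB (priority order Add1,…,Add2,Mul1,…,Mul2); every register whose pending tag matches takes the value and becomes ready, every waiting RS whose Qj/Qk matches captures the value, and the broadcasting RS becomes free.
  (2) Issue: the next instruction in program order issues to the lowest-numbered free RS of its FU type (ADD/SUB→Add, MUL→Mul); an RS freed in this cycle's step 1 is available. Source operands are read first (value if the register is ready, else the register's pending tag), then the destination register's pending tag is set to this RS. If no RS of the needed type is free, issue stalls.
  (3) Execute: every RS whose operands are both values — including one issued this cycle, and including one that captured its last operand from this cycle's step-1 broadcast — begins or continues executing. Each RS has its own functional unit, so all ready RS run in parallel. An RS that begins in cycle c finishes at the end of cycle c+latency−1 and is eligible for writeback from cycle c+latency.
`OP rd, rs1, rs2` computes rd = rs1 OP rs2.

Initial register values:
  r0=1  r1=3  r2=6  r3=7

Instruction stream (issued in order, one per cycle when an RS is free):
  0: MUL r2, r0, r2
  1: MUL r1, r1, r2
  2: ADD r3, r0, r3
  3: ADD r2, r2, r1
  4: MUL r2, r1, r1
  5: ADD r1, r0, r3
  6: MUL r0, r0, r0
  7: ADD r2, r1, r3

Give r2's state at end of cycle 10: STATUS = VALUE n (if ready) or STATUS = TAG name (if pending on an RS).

STATUS = TAG Mul1

cycle 1: issue MUL r2<-Mul1 // r0:1,r1:3,r2:Mul1,r3:7
cycle 2: issue MUL r1<-Mul2 // r0:1,r1:Mul2,r2:Mul1,r3:7
cycle 3: issue ADD r3<-Add1 // r0:1,r1:Mul2,r2:Mul1,r3:Add1
cycle 4: issue ADD r2<-Add2 // r0:1,r1:Mul2,r2:Add2,r3:Add1
cycle 5: stall // r0:1,r1:Mul2,r2:Add2,r3:Add1
cycle 6: CDB Add1=8; stall // r0:1,r1:Mul2,r2:Add2,r3:8
cycle 7: CDB Mul1=6; issue MUL r2<-Mul1 // r0:1,r1:Mul2,r2:Mul1,r3:8
cycle 8: issue ADD r1<-Add1 // r0:1,r1:Add1,r2:Mul1,r3:8
cycle 9: stall // r0:1,r1:Add1,r2:Mul1,r3:8
cycle 10: stall // r0:1,r1:Add1,r2:Mul1,r3:8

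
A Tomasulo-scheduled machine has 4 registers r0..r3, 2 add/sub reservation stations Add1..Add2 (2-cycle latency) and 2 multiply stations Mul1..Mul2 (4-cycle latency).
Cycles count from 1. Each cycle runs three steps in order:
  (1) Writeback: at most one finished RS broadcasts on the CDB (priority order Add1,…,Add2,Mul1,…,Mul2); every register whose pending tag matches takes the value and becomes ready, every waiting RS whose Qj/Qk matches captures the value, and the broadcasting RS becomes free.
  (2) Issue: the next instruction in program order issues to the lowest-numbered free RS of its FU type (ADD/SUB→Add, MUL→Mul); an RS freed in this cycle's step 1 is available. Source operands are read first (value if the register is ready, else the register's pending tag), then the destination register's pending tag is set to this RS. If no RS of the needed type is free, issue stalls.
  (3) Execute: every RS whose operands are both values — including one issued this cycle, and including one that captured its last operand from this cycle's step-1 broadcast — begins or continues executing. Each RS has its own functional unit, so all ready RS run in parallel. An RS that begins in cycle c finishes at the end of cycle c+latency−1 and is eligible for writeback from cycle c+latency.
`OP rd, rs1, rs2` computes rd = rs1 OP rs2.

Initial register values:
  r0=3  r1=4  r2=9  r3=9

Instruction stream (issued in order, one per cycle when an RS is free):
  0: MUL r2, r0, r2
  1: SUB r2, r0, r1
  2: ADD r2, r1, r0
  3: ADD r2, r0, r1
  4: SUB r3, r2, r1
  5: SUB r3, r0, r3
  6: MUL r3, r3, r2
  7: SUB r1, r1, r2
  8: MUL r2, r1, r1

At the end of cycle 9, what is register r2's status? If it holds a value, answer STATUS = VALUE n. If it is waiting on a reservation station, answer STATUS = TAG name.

c1: issue MUL r2<-Mul1 | r0:3,r1:4,r2:Mul1,r3:9
c2: issue SUB r2<-Add1 | r0:3,r1:4,r2:Add1,r3:9
c3: issue ADD r2<-Add2 | r0:3,r1:4,r2:Add2,r3:9
c4: CDB Add1=-1; issue ADD r2<-Add1 | r0:3,r1:4,r2:Add1,r3:9
c5: CDB Add2=7; issue SUB r3<-Add2 | r0:3,r1:4,r2:Add1,r3:Add2
c6: CDB Add1=7; issue SUB r3<-Add1 | r0:3,r1:4,r2:7,r3:Add1
c7: CDB Mul1=27; issue MUL r3<-Mul1 | r0:3,r1:4,r2:7,r3:Mul1
c8: CDB Add2=3; issue SUB r1<-Add2 | r0:3,r1:Add2,r2:7,r3:Mul1
c9: issue MUL r2<-Mul2 | r0:3,r1:Add2,r2:Mul2,r3:Mul1

STATUS = TAG Mul2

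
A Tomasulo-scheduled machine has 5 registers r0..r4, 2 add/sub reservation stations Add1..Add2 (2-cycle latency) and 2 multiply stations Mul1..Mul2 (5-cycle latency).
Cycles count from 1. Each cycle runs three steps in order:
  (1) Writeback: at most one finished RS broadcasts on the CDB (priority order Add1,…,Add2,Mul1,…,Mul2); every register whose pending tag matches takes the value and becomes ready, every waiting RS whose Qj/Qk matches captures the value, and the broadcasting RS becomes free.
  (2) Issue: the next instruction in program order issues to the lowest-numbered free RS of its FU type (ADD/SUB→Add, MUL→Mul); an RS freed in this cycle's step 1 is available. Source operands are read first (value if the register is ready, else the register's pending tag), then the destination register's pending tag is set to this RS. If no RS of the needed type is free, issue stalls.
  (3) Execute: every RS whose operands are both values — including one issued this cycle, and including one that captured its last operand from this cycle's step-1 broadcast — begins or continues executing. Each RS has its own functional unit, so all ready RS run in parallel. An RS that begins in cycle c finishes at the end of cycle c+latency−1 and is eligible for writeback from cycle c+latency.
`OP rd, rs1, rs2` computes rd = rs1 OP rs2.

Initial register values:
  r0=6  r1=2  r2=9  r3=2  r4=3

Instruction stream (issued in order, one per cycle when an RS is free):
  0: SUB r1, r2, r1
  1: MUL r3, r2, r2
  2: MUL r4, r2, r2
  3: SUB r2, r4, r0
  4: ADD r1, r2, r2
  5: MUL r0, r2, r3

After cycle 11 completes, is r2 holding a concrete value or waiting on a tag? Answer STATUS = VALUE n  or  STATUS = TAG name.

cycle 1: issue SUB r1<-Add1 // r0:6,r1:Add1,r2:9,r3:2,r4:3
cycle 2: issue MUL r3<-Mul1 // r0:6,r1:Add1,r2:9,r3:Mul1,r4:3
cycle 3: CDB Add1=7; issue MUL r4<-Mul2 // r0:6,r1:7,r2:9,r3:Mul1,r4:Mul2
cycle 4: issue SUB r2<-Add1 // r0:6,r1:7,r2:Add1,r3:Mul1,r4:Mul2
cycle 5: issue ADD r1<-Add2 // r0:6,r1:Add2,r2:Add1,r3:Mul1,r4:Mul2
cycle 6: stall // r0:6,r1:Add2,r2:Add1,r3:Mul1,r4:Mul2
cycle 7: CDB Mul1=81; issue MUL r0<-Mul1 // r0:Mul1,r1:Add2,r2:Add1,r3:81,r4:Mul2
cycle 8: CDB Mul2=81 // r0:Mul1,r1:Add2,r2:Add1,r3:81,r4:81
cycle 9: - // r0:Mul1,r1:Add2,r2:Add1,r3:81,r4:81
cycle 10: CDB Add1=75 // r0:Mul1,r1:Add2,r2:75,r3:81,r4:81
cycle 11: - // r0:Mul1,r1:Add2,r2:75,r3:81,r4:81

STATUS = VALUE 75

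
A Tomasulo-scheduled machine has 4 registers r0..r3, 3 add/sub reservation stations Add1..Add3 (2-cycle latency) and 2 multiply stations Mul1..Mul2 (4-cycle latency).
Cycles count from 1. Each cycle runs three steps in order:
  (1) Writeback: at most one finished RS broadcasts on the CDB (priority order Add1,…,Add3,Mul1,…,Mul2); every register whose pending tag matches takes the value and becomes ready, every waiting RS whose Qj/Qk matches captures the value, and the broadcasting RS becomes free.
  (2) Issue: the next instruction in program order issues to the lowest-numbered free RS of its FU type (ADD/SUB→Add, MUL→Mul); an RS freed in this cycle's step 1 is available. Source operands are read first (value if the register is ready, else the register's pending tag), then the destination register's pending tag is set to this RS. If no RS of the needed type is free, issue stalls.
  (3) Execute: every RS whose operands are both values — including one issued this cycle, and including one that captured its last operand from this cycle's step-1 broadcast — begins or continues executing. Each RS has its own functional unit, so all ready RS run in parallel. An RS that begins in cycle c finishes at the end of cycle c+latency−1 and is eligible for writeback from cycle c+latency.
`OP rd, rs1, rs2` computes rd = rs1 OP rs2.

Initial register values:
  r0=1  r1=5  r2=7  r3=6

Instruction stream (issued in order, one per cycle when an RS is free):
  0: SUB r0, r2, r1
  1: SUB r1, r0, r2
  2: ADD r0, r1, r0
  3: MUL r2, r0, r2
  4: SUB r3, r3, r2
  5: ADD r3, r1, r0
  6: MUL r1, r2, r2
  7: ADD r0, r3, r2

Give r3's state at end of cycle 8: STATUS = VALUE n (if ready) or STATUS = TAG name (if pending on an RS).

cycle 1: issue SUB r0<-Add1 // r0:Add1,r1:5,r2:7,r3:6
cycle 2: issue SUB r1<-Add2 // r0:Add1,r1:Add2,r2:7,r3:6
cycle 3: CDB Add1=2; issue ADD r0<-Add1 // r0:Add1,r1:Add2,r2:7,r3:6
cycle 4: issue MUL r2<-Mul1 // r0:Add1,r1:Add2,r2:Mul1,r3:6
cycle 5: CDB Add2=-5; issue SUB r3<-Add2 // r0:Add1,r1:-5,r2:Mul1,r3:Add2
cycle 6: issue ADD r3<-Add3 // r0:Add1,r1:-5,r2:Mul1,r3:Add3
cycle 7: CDB Add1=-3; issue MUL r1<-Mul2 // r0:-3,r1:Mul2,r2:Mul1,r3:Add3
cycle 8: issue ADD r0<-Add1 // r0:Add1,r1:Mul2,r2:Mul1,r3:Add3

STATUS = TAG Add3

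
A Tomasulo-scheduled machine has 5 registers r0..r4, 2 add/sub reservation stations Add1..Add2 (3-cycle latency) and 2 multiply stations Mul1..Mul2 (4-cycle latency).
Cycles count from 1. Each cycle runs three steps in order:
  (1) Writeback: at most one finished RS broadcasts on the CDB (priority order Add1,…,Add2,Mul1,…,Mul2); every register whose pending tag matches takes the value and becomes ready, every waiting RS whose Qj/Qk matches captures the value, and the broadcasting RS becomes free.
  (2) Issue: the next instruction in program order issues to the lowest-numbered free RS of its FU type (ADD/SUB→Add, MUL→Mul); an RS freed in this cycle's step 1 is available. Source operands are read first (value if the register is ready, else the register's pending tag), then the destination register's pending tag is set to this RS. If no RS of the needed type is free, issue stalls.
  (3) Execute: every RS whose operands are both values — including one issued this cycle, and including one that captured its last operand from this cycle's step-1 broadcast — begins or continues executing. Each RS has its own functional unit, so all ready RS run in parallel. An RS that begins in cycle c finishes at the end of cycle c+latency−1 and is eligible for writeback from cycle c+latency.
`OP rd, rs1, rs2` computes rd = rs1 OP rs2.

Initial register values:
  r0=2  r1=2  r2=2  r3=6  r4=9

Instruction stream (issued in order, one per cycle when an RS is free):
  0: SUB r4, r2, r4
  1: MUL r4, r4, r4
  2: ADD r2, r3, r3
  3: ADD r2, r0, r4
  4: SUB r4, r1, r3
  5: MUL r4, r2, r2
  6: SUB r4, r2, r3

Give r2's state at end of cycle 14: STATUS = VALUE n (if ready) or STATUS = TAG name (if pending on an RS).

  c1: issue SUB r4<-Add1  regs: r0:2,r1:2,r2:2,r3:6,r4:Add1
  c2: issue MUL r4<-Mul1  regs: r0:2,r1:2,r2:2,r3:6,r4:Mul1
  c3: issue ADD r2<-Add2  regs: r0:2,r1:2,r2:Add2,r3:6,r4:Mul1
  c4: CDB Add1=-7; issue ADD r2<-Add1  regs: r0:2,r1:2,r2:Add1,r3:6,r4:Mul1
  c5: stall  regs: r0:2,r1:2,r2:Add1,r3:6,r4:Mul1
  c6: CDB Add2=12; issue SUB r4<-Add2  regs: r0:2,r1:2,r2:Add1,r3:6,r4:Add2
  c7: issue MUL r4<-Mul2  regs: r0:2,r1:2,r2:Add1,r3:6,r4:Mul2
  c8: CDB Mul1=49; stall  regs: r0:2,r1:2,r2:Add1,r3:6,r4:Mul2
  c9: CDB Add2=-4; issue SUB r4<-Add2  regs: r0:2,r1:2,r2:Add1,r3:6,r4:Add2
  c10: -  regs: r0:2,r1:2,r2:Add1,r3:6,r4:Add2
  c11: CDB Add1=51  regs: r0:2,r1:2,r2:51,r3:6,r4:Add2
  c12: -  regs: r0:2,r1:2,r2:51,r3:6,r4:Add2
  c13: -  regs: r0:2,r1:2,r2:51,r3:6,r4:Add2
  c14: CDB Add2=45  regs: r0:2,r1:2,r2:51,r3:6,r4:45

STATUS = VALUE 51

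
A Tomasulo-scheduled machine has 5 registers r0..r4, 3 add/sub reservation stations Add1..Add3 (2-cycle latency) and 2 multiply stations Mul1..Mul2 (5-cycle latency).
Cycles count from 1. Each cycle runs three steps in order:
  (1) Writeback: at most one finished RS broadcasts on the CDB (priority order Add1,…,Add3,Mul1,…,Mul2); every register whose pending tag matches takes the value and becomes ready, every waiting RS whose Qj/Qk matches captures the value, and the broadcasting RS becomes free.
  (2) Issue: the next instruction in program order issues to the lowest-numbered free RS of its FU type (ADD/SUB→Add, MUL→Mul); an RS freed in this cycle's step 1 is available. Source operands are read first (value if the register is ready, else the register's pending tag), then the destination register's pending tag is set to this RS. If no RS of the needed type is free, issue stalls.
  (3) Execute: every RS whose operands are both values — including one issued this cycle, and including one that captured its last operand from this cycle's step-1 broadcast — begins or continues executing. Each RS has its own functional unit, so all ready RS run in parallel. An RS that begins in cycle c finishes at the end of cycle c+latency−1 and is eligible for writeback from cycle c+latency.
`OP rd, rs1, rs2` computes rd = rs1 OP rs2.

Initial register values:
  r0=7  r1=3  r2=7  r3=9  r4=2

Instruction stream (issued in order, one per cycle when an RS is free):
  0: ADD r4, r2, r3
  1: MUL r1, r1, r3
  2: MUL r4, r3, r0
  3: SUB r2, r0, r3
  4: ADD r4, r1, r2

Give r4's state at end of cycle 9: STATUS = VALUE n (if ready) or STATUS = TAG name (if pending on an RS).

STATUS = VALUE 25

cycle 1: issue ADD r4<-Add1 // r0:7,r1:3,r2:7,r3:9,r4:Add1
cycle 2: issue MUL r1<-Mul1 // r0:7,r1:Mul1,r2:7,r3:9,r4:Add1
cycle 3: CDB Add1=16; issue MUL r4<-Mul2 // r0:7,r1:Mul1,r2:7,r3:9,r4:Mul2
cycle 4: issue SUB r2<-Add1 // r0:7,r1:Mul1,r2:Add1,r3:9,r4:Mul2
cycle 5: issue ADD r4<-Add2 // r0:7,r1:Mul1,r2:Add1,r3:9,r4:Add2
cycle 6: CDB Add1=-2 // r0:7,r1:Mul1,r2:-2,r3:9,r4:Add2
cycle 7: CDB Mul1=27 // r0:7,r1:27,r2:-2,r3:9,r4:Add2
cycle 8: CDB Mul2=63 // r0:7,r1:27,r2:-2,r3:9,r4:Add2
cycle 9: CDB Add2=25 // r0:7,r1:27,r2:-2,r3:9,r4:25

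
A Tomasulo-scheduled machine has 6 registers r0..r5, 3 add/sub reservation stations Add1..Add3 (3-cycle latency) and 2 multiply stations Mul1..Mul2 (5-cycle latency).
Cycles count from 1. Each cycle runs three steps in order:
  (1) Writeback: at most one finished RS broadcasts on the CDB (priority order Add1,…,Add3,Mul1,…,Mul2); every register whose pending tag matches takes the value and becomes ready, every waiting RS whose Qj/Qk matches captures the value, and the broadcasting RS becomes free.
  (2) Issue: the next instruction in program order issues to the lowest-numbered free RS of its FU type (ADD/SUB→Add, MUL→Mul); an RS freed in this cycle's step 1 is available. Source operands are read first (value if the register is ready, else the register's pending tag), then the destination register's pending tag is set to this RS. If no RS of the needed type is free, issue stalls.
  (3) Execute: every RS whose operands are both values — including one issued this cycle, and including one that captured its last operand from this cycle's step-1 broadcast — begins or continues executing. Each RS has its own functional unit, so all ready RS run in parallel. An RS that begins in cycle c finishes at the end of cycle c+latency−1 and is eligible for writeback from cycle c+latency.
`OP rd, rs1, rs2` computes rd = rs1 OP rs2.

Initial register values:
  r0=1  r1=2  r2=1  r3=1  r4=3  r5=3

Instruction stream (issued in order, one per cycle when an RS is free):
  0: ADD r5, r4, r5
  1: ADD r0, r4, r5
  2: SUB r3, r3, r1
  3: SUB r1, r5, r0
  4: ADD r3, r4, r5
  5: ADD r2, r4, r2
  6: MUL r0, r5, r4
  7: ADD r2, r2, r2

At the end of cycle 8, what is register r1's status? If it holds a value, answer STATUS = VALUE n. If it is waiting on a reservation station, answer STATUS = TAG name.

  c1: issue ADD r5<-Add1  regs: r0:1,r1:2,r2:1,r3:1,r4:3,r5:Add1
  c2: issue ADD r0<-Add2  regs: r0:Add2,r1:2,r2:1,r3:1,r4:3,r5:Add1
  c3: issue SUB r3<-Add3  regs: r0:Add2,r1:2,r2:1,r3:Add3,r4:3,r5:Add1
  c4: CDB Add1=6; issue SUB r1<-Add1  regs: r0:Add2,r1:Add1,r2:1,r3:Add3,r4:3,r5:6
  c5: stall  regs: r0:Add2,r1:Add1,r2:1,r3:Add3,r4:3,r5:6
  c6: CDB Add3=-1; issue ADD r3<-Add3  regs: r0:Add2,r1:Add1,r2:1,r3:Add3,r4:3,r5:6
  c7: CDB Add2=9; issue ADD r2<-Add2  regs: r0:9,r1:Add1,r2:Add2,r3:Add3,r4:3,r5:6
  c8: issue MUL r0<-Mul1  regs: r0:Mul1,r1:Add1,r2:Add2,r3:Add3,r4:3,r5:6

STATUS = TAG Add1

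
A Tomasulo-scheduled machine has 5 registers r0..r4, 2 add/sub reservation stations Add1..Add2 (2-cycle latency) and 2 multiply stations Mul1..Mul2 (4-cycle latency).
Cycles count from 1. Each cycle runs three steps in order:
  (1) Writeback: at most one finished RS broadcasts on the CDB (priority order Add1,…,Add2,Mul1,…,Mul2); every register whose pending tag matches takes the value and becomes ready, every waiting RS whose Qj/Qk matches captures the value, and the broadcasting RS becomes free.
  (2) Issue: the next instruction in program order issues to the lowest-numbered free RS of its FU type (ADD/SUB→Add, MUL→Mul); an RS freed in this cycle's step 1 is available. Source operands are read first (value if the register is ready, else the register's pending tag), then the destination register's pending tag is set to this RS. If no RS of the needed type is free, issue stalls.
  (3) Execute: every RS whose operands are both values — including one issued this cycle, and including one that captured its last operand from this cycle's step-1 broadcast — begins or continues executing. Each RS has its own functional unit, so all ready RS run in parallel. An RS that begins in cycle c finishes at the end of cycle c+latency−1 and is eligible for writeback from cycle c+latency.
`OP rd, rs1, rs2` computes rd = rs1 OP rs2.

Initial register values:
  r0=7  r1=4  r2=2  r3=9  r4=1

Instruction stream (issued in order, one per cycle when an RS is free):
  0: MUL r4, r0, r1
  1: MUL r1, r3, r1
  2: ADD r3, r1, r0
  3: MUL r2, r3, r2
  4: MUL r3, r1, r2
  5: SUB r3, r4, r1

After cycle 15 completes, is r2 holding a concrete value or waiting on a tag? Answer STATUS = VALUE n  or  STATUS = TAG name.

STATUS = VALUE 86

cycle 1: issue MUL r4<-Mul1 // r0:7,r1:4,r2:2,r3:9,r4:Mul1
cycle 2: issue MUL r1<-Mul2 // r0:7,r1:Mul2,r2:2,r3:9,r4:Mul1
cycle 3: issue ADD r3<-Add1 // r0:7,r1:Mul2,r2:2,r3:Add1,r4:Mul1
cycle 4: stall // r0:7,r1:Mul2,r2:2,r3:Add1,r4:Mul1
cycle 5: CDB Mul1=28; issue MUL r2<-Mul1 // r0:7,r1:Mul2,r2:Mul1,r3:Add1,r4:28
cycle 6: CDB Mul2=36; issue MUL r3<-Mul2 // r0:7,r1:36,r2:Mul1,r3:Mul2,r4:28
cycle 7: issue SUB r3<-Add2 // r0:7,r1:36,r2:Mul1,r3:Add2,r4:28
cycle 8: CDB Add1=43 // r0:7,r1:36,r2:Mul1,r3:Add2,r4:28
cycle 9: CDB Add2=-8 // r0:7,r1:36,r2:Mul1,r3:-8,r4:28
cycle 10: - // r0:7,r1:36,r2:Mul1,r3:-8,r4:28
cycle 11: - // r0:7,r1:36,r2:Mul1,r3:-8,r4:28
cycle 12: CDB Mul1=86 // r0:7,r1:36,r2:86,r3:-8,r4:28
cycle 13: - // r0:7,r1:36,r2:86,r3:-8,r4:28
cycle 14: - // r0:7,r1:36,r2:86,r3:-8,r4:28
cycle 15: - // r0:7,r1:36,r2:86,r3:-8,r4:28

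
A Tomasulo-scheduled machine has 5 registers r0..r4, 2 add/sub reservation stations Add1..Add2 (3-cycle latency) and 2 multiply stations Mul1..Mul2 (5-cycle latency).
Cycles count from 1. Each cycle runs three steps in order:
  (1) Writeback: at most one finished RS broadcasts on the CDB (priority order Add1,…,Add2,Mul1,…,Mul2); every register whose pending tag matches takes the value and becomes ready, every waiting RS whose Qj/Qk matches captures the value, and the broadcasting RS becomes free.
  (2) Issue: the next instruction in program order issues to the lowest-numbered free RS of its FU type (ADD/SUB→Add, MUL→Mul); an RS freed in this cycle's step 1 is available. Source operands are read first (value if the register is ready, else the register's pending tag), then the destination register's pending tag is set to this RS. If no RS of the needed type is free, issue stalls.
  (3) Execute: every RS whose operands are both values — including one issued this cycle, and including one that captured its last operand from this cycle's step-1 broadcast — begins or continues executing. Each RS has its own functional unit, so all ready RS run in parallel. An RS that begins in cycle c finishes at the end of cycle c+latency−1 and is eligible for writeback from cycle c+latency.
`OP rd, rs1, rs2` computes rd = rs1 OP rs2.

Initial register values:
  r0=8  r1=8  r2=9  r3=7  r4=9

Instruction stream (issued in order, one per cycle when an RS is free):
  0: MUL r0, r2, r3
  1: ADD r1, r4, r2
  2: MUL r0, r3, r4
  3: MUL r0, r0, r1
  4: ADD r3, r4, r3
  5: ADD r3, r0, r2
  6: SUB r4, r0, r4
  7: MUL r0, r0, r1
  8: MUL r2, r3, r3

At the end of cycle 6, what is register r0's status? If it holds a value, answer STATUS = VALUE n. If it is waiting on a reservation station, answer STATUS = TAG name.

STATUS = TAG Mul1

c1: issue MUL r0<-Mul1 | r0:Mul1,r1:8,r2:9,r3:7,r4:9
c2: issue ADD r1<-Add1 | r0:Mul1,r1:Add1,r2:9,r3:7,r4:9
c3: issue MUL r0<-Mul2 | r0:Mul2,r1:Add1,r2:9,r3:7,r4:9
c4: stall | r0:Mul2,r1:Add1,r2:9,r3:7,r4:9
c5: CDB Add1=18; stall | r0:Mul2,r1:18,r2:9,r3:7,r4:9
c6: CDB Mul1=63; issue MUL r0<-Mul1 | r0:Mul1,r1:18,r2:9,r3:7,r4:9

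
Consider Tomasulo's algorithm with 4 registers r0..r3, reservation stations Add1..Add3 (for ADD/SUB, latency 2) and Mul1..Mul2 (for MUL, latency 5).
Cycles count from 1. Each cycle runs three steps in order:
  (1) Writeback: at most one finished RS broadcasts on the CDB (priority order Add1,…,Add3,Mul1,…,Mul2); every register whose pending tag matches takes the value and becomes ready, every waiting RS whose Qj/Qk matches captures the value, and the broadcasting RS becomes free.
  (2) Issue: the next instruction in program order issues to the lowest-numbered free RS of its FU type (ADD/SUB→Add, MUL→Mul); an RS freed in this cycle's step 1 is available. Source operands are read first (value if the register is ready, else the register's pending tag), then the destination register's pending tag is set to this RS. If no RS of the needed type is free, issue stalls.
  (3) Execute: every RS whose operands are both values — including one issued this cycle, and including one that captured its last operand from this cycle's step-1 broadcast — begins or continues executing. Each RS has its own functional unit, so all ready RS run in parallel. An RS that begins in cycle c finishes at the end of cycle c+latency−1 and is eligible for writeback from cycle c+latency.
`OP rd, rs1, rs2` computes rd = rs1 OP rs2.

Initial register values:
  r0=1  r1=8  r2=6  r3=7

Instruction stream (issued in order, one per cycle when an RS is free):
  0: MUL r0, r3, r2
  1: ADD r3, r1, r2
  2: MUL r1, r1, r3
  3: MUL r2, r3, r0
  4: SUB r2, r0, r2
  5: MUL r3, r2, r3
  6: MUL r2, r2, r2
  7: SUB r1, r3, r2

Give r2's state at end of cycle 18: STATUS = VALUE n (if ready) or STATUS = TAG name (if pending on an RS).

STATUS = VALUE 298116

  c1: issue MUL r0<-Mul1  regs: r0:Mul1,r1:8,r2:6,r3:7
  c2: issue ADD r3<-Add1  regs: r0:Mul1,r1:8,r2:6,r3:Add1
  c3: issue MUL r1<-Mul2  regs: r0:Mul1,r1:Mul2,r2:6,r3:Add1
  c4: CDB Add1=14; stall  regs: r0:Mul1,r1:Mul2,r2:6,r3:14
  c5: stall  regs: r0:Mul1,r1:Mul2,r2:6,r3:14
  c6: CDB Mul1=42; issue MUL r2<-Mul1  regs: r0:42,r1:Mul2,r2:Mul1,r3:14
  c7: issue SUB r2<-Add1  regs: r0:42,r1:Mul2,r2:Add1,r3:14
  c8: stall  regs: r0:42,r1:Mul2,r2:Add1,r3:14
  c9: CDB Mul2=112; issue MUL r3<-Mul2  regs: r0:42,r1:112,r2:Add1,r3:Mul2
  c10: stall  regs: r0:42,r1:112,r2:Add1,r3:Mul2
  c11: CDB Mul1=588; issue MUL r2<-Mul1  regs: r0:42,r1:112,r2:Mul1,r3:Mul2
  c12: issue SUB r1<-Add2  regs: r0:42,r1:Add2,r2:Mul1,r3:Mul2
  c13: CDB Add1=-546  regs: r0:42,r1:Add2,r2:Mul1,r3:Mul2
  c14: -  regs: r0:42,r1:Add2,r2:Mul1,r3:Mul2
  c15: -  regs: r0:42,r1:Add2,r2:Mul1,r3:Mul2
  c16: -  regs: r0:42,r1:Add2,r2:Mul1,r3:Mul2
  c17: -  regs: r0:42,r1:Add2,r2:Mul1,r3:Mul2
  c18: CDB Mul1=298116  regs: r0:42,r1:Add2,r2:298116,r3:Mul2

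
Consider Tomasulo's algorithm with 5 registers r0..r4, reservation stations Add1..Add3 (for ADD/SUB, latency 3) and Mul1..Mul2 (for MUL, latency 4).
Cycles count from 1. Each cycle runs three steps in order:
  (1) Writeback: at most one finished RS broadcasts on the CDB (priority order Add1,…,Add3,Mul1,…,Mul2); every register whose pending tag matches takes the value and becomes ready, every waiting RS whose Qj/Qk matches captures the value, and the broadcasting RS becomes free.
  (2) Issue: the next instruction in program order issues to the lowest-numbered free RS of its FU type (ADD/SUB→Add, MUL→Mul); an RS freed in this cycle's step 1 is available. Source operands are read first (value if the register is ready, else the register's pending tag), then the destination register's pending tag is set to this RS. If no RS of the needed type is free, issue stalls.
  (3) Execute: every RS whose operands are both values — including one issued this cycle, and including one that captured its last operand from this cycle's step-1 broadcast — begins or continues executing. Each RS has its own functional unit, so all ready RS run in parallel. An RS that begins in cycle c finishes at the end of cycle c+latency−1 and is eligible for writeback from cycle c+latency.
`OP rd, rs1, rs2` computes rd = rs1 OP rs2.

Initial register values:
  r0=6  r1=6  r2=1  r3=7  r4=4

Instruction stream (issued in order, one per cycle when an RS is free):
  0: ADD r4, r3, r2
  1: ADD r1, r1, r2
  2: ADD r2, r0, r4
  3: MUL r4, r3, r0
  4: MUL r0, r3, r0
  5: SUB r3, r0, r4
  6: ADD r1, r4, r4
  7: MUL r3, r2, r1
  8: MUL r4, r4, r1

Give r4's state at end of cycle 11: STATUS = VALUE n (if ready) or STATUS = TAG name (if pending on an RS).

STATUS = TAG Mul2

cycle 1: issue ADD r4<-Add1 // r0:6,r1:6,r2:1,r3:7,r4:Add1
cycle 2: issue ADD r1<-Add2 // r0:6,r1:Add2,r2:1,r3:7,r4:Add1
cycle 3: issue ADD r2<-Add3 // r0:6,r1:Add2,r2:Add3,r3:7,r4:Add1
cycle 4: CDB Add1=8; issue MUL r4<-Mul1 // r0:6,r1:Add2,r2:Add3,r3:7,r4:Mul1
cycle 5: CDB Add2=7; issue MUL r0<-Mul2 // r0:Mul2,r1:7,r2:Add3,r3:7,r4:Mul1
cycle 6: issue SUB r3<-Add1 // r0:Mul2,r1:7,r2:Add3,r3:Add1,r4:Mul1
cycle 7: CDB Add3=14; issue ADD r1<-Add2 // r0:Mul2,r1:Add2,r2:14,r3:Add1,r4:Mul1
cycle 8: CDB Mul1=42; issue MUL r3<-Mul1 // r0:Mul2,r1:Add2,r2:14,r3:Mul1,r4:42
cycle 9: CDB Mul2=42; issue MUL r4<-Mul2 // r0:42,r1:Add2,r2:14,r3:Mul1,r4:Mul2
cycle 10: - // r0:42,r1:Add2,r2:14,r3:Mul1,r4:Mul2
cycle 11: CDB Add2=84 // r0:42,r1:84,r2:14,r3:Mul1,r4:Mul2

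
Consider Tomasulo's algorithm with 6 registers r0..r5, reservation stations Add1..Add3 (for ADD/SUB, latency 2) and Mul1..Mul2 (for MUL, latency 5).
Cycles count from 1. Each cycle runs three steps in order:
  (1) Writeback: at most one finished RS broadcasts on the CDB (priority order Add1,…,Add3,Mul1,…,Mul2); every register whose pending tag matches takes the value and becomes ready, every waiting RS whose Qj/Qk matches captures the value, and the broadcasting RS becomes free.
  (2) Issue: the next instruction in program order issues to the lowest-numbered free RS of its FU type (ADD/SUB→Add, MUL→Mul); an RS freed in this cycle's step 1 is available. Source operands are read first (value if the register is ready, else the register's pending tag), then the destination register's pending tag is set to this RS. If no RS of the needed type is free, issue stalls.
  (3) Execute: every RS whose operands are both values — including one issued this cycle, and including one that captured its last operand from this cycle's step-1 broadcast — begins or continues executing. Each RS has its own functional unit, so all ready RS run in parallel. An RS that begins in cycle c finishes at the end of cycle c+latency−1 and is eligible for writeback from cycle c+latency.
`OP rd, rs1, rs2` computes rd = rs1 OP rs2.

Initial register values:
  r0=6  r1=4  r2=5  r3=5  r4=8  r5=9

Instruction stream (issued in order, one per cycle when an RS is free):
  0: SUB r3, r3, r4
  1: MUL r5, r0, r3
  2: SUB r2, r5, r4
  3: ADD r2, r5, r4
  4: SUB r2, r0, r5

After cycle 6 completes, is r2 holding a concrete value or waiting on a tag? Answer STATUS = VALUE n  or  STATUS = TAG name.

  c1: issue SUB r3<-Add1  regs: r0:6,r1:4,r2:5,r3:Add1,r4:8,r5:9
  c2: issue MUL r5<-Mul1  regs: r0:6,r1:4,r2:5,r3:Add1,r4:8,r5:Mul1
  c3: CDB Add1=-3; issue SUB r2<-Add1  regs: r0:6,r1:4,r2:Add1,r3:-3,r4:8,r5:Mul1
  c4: issue ADD r2<-Add2  regs: r0:6,r1:4,r2:Add2,r3:-3,r4:8,r5:Mul1
  c5: issue SUB r2<-Add3  regs: r0:6,r1:4,r2:Add3,r3:-3,r4:8,r5:Mul1
  c6: -  regs: r0:6,r1:4,r2:Add3,r3:-3,r4:8,r5:Mul1

STATUS = TAG Add3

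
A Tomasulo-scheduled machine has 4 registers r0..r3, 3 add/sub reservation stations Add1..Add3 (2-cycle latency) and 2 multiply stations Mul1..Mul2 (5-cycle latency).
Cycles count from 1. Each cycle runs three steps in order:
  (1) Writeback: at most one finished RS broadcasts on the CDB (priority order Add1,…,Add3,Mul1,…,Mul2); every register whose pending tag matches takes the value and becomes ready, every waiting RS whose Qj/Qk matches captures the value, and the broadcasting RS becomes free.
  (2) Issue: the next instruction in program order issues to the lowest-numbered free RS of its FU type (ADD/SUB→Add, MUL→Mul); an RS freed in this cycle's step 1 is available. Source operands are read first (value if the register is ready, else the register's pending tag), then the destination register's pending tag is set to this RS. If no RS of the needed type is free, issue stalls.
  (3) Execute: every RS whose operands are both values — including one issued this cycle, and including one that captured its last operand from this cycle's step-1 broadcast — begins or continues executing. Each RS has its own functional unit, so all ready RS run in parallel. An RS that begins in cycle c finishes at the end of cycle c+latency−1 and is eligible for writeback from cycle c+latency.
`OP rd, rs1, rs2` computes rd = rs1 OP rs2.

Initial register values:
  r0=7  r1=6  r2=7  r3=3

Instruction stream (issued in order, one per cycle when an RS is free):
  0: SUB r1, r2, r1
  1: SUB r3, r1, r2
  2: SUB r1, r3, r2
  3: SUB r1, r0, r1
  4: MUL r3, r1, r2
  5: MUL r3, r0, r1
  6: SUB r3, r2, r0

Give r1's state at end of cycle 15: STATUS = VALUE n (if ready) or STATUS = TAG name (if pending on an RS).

c1: issue SUB r1<-Add1 | r0:7,r1:Add1,r2:7,r3:3
c2: issue SUB r3<-Add2 | r0:7,r1:Add1,r2:7,r3:Add2
c3: CDB Add1=1; issue SUB r1<-Add1 | r0:7,r1:Add1,r2:7,r3:Add2
c4: issue SUB r1<-Add3 | r0:7,r1:Add3,r2:7,r3:Add2
c5: CDB Add2=-6; issue MUL r3<-Mul1 | r0:7,r1:Add3,r2:7,r3:Mul1
c6: issue MUL r3<-Mul2 | r0:7,r1:Add3,r2:7,r3:Mul2
c7: CDB Add1=-13; issue SUB r3<-Add1 | r0:7,r1:Add3,r2:7,r3:Add1
c8: - | r0:7,r1:Add3,r2:7,r3:Add1
c9: CDB Add1=0 | r0:7,r1:Add3,r2:7,r3:0
c10: CDB Add3=20 | r0:7,r1:20,r2:7,r3:0
c11: - | r0:7,r1:20,r2:7,r3:0
c12: - | r0:7,r1:20,r2:7,r3:0
c13: - | r0:7,r1:20,r2:7,r3:0
c14: - | r0:7,r1:20,r2:7,r3:0
c15: CDB Mul1=140 | r0:7,r1:20,r2:7,r3:0

STATUS = VALUE 20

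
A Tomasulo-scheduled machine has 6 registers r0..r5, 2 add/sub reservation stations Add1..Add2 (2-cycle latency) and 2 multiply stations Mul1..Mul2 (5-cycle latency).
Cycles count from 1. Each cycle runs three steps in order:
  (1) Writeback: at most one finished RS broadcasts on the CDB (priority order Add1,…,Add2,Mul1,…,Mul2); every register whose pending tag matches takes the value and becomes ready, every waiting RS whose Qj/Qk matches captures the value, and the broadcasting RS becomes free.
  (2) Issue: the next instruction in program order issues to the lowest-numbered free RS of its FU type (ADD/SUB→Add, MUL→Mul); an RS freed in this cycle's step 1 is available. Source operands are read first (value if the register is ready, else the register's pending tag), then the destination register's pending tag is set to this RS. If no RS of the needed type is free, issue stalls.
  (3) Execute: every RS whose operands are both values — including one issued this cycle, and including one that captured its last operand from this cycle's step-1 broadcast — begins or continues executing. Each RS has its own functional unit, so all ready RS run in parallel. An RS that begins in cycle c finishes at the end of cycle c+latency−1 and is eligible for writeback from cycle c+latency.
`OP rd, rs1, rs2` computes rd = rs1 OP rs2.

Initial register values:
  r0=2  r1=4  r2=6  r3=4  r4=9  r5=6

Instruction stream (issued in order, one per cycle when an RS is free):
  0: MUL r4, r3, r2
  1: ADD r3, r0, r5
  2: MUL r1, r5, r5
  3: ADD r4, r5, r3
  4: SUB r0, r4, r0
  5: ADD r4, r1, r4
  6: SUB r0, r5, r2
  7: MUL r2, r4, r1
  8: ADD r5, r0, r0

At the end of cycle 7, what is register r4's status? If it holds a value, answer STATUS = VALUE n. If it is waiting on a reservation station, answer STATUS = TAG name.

STATUS = TAG Add1

c1: issue MUL r4<-Mul1 | r0:2,r1:4,r2:6,r3:4,r4:Mul1,r5:6
c2: issue ADD r3<-Add1 | r0:2,r1:4,r2:6,r3:Add1,r4:Mul1,r5:6
c3: issue MUL r1<-Mul2 | r0:2,r1:Mul2,r2:6,r3:Add1,r4:Mul1,r5:6
c4: CDB Add1=8; issue ADD r4<-Add1 | r0:2,r1:Mul2,r2:6,r3:8,r4:Add1,r5:6
c5: issue SUB r0<-Add2 | r0:Add2,r1:Mul2,r2:6,r3:8,r4:Add1,r5:6
c6: CDB Add1=14; issue ADD r4<-Add1 | r0:Add2,r1:Mul2,r2:6,r3:8,r4:Add1,r5:6
c7: CDB Mul1=24; stall | r0:Add2,r1:Mul2,r2:6,r3:8,r4:Add1,r5:6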